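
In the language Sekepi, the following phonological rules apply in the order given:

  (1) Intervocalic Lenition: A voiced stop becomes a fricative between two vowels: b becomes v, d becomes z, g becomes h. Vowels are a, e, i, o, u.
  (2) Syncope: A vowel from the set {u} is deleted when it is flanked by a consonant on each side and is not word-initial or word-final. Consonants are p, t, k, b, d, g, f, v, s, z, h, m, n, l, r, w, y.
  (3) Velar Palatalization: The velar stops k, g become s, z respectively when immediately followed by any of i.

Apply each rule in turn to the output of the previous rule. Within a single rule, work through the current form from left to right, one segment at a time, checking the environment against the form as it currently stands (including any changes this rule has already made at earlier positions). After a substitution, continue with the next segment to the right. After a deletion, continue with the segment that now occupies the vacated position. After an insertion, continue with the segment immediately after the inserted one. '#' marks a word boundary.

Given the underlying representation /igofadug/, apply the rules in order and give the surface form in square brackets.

[ihofazg]

(1) Intervocalic Lenition: [igofadug] → [ihofazug]
(2) Syncope: [ihofazug] → [ihofazg]
(3) Velar Palatalization: no change — [ihofazg]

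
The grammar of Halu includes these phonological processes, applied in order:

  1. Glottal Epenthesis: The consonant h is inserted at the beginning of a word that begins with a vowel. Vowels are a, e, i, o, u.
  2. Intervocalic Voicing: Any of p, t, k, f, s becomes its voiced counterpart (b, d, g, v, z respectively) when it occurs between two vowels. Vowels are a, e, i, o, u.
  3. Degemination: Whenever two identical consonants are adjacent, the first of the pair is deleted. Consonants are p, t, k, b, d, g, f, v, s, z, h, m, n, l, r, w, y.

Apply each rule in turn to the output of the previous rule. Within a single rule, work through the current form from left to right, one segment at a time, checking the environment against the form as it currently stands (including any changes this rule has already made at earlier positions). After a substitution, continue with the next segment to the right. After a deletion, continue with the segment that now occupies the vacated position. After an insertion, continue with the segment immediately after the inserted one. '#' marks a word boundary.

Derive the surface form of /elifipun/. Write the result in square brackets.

[helivibun]

1 Glottal Epenthesis: [elifipun] → [helifipun]
2 Intervocalic Voicing: [helifipun] → [helivibun]
3 Degemination: no change — [helivibun]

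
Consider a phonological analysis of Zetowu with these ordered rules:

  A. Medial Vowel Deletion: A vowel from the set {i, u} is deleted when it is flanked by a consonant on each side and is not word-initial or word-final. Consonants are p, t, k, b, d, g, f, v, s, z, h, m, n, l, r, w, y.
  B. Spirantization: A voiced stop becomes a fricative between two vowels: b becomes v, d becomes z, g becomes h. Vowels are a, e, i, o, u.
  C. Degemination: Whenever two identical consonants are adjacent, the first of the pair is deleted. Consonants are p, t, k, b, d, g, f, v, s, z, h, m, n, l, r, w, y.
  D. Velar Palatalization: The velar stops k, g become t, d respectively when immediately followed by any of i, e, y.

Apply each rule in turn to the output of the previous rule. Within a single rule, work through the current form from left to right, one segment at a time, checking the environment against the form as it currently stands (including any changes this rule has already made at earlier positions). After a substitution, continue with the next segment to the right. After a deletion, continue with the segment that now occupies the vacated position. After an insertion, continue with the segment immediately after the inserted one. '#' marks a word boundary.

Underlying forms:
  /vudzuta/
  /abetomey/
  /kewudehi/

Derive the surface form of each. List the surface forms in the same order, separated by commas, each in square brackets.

[vdzta], [avetomey], [tewdehi]

/vudzuta/:
  A Medial Vowel Deletion: [vudzuta] → [vdzta]
  B Spirantization: no change — [vdzta]
  C Degemination: no change — [vdzta]
  D Velar Palatalization: no change — [vdzta]
/abetomey/:
  A Medial Vowel Deletion: no change — [abetomey]
  B Spirantization: [abetomey] → [avetomey]
  C Degemination: no change — [avetomey]
  D Velar Palatalization: no change — [avetomey]
/kewudehi/:
  A Medial Vowel Deletion: [kewudehi] → [kewdehi]
  B Spirantization: no change — [kewdehi]
  C Degemination: no change — [kewdehi]
  D Velar Palatalization: [kewdehi] → [tewdehi]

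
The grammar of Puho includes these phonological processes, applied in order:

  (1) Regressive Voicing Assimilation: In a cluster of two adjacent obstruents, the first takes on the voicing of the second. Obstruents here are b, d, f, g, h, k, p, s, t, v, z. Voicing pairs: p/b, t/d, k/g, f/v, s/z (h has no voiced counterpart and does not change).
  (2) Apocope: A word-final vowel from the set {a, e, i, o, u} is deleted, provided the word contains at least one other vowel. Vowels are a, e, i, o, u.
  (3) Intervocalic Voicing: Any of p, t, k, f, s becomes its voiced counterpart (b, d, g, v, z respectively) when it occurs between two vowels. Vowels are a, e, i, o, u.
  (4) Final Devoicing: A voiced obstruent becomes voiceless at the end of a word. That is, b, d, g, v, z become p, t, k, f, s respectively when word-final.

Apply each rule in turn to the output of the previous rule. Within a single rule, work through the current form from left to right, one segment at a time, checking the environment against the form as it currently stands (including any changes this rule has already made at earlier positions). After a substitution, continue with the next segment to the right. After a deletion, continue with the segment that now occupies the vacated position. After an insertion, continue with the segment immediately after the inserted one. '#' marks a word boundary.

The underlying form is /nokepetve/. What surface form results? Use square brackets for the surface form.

(1) Regressive Voicing Assimilation: [nokepetve] → [nokepedve]
(2) Apocope: [nokepedve] → [nokepedv]
(3) Intervocalic Voicing: [nokepedv] → [nogebedv]
(4) Final Devoicing: [nogebedv] → [nogebedf]

[nogebedf]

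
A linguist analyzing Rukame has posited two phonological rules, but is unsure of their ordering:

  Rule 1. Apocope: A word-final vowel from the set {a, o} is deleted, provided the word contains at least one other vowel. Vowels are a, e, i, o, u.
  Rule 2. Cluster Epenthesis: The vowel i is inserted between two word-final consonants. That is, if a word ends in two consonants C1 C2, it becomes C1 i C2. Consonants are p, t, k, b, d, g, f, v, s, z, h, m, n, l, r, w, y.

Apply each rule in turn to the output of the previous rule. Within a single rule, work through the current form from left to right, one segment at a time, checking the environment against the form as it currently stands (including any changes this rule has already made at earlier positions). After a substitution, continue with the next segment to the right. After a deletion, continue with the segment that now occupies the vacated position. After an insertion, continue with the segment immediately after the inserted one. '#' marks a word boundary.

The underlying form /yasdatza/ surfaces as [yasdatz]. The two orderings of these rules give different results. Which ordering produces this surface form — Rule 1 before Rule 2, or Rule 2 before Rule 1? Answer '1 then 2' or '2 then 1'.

Order 1 then 2:
  1 Apocope: [yasdatza] → [yasdatz]
  2 Cluster Epenthesis: [yasdatz] → [yasdatiz]
  result: [yasdatiz]
Order 2 then 1:
  2 Cluster Epenthesis: no change — [yasdatza]
  1 Apocope: [yasdatza] → [yasdatz]
  result: [yasdatz]

2 then 1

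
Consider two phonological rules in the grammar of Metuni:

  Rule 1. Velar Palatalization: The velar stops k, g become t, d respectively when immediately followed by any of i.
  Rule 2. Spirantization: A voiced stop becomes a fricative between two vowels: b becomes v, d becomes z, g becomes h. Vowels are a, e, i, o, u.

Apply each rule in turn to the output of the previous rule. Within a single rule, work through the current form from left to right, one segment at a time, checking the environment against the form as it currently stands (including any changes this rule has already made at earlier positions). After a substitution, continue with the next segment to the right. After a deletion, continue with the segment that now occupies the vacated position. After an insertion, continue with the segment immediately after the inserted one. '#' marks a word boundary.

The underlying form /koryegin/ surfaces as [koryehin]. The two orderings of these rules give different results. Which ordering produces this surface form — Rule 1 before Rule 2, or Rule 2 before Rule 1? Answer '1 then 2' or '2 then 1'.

2 then 1

Order 1 then 2:
  1 Velar Palatalization: [koryegin] → [koryedin]
  2 Spirantization: [koryedin] → [koryezin]
  result: [koryezin]
Order 2 then 1:
  2 Spirantization: [koryegin] → [koryehin]
  1 Velar Palatalization: no change — [koryehin]
  result: [koryehin]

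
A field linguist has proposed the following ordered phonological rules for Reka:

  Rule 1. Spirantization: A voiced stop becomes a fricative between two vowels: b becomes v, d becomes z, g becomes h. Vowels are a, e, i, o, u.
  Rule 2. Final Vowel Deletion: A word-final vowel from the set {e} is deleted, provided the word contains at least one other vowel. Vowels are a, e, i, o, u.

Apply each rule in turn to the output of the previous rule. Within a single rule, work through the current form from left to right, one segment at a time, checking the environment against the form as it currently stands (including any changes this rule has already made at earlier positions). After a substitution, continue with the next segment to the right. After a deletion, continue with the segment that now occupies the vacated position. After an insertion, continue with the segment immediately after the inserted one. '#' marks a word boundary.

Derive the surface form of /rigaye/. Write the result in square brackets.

Rule 1 Spirantization: [rigaye] → [rihaye]
Rule 2 Final Vowel Deletion: [rihaye] → [rihay]

[rihay]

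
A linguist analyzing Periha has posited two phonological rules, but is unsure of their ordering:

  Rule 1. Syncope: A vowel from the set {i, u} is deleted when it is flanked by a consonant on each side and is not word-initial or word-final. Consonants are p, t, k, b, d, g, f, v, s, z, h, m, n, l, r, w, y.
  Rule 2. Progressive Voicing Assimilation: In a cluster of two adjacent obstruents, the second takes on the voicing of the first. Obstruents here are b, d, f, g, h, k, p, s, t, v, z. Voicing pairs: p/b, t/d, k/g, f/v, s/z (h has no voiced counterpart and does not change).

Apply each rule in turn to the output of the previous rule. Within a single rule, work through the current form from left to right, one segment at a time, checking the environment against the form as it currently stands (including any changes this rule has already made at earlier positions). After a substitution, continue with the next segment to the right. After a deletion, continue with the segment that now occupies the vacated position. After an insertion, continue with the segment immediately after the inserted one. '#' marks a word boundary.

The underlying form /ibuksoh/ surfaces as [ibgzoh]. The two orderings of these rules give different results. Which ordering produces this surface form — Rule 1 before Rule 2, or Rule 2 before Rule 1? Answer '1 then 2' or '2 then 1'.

Order 1 then 2:
  1 Syncope: [ibuksoh] → [ibksoh]
  2 Progressive Voicing Assimilation: [ibksoh] → [ibgzoh]
  result: [ibgzoh]
Order 2 then 1:
  2 Progressive Voicing Assimilation: no change — [ibuksoh]
  1 Syncope: [ibuksoh] → [ibksoh]
  result: [ibksoh]

1 then 2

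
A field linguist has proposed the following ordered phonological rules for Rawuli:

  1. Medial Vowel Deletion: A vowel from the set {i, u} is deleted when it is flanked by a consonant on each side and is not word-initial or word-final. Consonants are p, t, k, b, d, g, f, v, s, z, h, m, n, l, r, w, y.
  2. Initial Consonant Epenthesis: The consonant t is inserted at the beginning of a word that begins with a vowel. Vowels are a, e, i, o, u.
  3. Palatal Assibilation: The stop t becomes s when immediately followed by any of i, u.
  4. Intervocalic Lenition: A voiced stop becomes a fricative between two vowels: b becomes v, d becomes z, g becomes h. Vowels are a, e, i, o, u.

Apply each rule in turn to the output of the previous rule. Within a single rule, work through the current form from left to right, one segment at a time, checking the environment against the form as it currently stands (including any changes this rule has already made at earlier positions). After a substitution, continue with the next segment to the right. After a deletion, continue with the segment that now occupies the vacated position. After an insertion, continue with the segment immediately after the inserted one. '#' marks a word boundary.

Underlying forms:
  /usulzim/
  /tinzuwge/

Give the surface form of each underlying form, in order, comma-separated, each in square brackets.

/usulzim/:
  1 Medial Vowel Deletion: [usulzim] → [uslzm]
  2 Initial Consonant Epenthesis: [uslzm] → [tuslzm]
  3 Palatal Assibilation: [tuslzm] → [suslzm]
  4 Intervocalic Lenition: no change — [suslzm]
/tinzuwge/:
  1 Medial Vowel Deletion: [tinzuwge] → [tnzwge]
  2 Initial Consonant Epenthesis: no change — [tnzwge]
  3 Palatal Assibilation: no change — [tnzwge]
  4 Intervocalic Lenition: no change — [tnzwge]

[suslzm], [tnzwge]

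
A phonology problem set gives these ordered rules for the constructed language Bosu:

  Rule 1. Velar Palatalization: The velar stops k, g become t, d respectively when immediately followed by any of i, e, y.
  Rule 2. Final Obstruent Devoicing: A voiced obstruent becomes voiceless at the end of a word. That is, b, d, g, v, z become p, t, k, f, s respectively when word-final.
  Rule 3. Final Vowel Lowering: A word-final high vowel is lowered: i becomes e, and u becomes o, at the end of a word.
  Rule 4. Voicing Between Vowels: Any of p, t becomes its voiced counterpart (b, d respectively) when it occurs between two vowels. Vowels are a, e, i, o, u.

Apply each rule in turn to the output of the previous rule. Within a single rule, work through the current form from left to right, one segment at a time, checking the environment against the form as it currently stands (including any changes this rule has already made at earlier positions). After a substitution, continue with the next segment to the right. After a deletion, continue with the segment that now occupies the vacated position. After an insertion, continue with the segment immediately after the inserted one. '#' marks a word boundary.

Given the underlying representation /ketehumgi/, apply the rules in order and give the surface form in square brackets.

[tedehumde]

Rule 1 Velar Palatalization: [ketehumgi] → [tetehumdi]
Rule 2 Final Obstruent Devoicing: no change — [tetehumdi]
Rule 3 Final Vowel Lowering: [tetehumdi] → [tetehumde]
Rule 4 Voicing Between Vowels: [tetehumde] → [tedehumde]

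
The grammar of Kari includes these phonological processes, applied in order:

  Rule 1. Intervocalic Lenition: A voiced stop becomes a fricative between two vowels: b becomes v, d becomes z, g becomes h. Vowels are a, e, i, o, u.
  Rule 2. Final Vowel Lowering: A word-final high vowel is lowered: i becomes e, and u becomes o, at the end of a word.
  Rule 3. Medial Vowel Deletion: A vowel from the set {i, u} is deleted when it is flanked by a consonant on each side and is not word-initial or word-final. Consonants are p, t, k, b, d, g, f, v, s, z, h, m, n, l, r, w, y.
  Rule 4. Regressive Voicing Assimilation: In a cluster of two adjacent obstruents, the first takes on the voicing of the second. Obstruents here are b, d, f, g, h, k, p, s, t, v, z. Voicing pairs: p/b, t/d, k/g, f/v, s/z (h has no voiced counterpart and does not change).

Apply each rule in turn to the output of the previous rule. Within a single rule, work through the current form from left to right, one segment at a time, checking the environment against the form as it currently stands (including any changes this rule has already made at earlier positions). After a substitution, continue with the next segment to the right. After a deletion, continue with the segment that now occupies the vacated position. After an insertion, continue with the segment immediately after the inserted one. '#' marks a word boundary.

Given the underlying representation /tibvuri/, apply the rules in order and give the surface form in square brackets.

Rule 1 Intervocalic Lenition: no change — [tibvuri]
Rule 2 Final Vowel Lowering: [tibvuri] → [tibvure]
Rule 3 Medial Vowel Deletion: [tibvure] → [tbvre]
Rule 4 Regressive Voicing Assimilation: [tbvre] → [dbvre]

[dbvre]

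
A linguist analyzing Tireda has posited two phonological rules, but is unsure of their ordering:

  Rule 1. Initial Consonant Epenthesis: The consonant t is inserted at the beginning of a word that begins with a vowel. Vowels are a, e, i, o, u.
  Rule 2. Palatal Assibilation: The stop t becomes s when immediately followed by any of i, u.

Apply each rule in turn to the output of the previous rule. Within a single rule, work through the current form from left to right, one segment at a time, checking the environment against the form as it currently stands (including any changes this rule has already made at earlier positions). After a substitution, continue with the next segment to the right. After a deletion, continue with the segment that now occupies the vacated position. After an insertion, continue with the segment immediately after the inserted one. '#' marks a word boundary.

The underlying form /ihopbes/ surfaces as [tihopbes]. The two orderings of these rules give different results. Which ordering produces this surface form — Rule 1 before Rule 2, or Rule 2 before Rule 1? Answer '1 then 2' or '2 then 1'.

Order 1 then 2:
  1 Initial Consonant Epenthesis: [ihopbes] → [tihopbes]
  2 Palatal Assibilation: [tihopbes] → [sihopbes]
  result: [sihopbes]
Order 2 then 1:
  2 Palatal Assibilation: no change — [ihopbes]
  1 Initial Consonant Epenthesis: [ihopbes] → [tihopbes]
  result: [tihopbes]

2 then 1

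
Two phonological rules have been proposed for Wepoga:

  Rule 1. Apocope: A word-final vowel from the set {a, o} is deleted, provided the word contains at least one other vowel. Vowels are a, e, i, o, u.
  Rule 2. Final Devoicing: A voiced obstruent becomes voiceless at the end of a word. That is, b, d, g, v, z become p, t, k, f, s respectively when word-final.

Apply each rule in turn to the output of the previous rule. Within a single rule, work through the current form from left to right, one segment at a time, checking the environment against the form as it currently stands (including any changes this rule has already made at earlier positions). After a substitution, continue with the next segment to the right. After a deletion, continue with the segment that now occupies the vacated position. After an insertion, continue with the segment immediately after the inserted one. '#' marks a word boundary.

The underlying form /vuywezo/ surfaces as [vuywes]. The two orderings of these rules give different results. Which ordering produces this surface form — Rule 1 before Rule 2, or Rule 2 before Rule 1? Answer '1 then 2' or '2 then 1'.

Order 1 then 2:
  1 Apocope: [vuywezo] → [vuywez]
  2 Final Devoicing: [vuywez] → [vuywes]
  result: [vuywes]
Order 2 then 1:
  2 Final Devoicing: no change — [vuywezo]
  1 Apocope: [vuywezo] → [vuywez]
  result: [vuywez]

1 then 2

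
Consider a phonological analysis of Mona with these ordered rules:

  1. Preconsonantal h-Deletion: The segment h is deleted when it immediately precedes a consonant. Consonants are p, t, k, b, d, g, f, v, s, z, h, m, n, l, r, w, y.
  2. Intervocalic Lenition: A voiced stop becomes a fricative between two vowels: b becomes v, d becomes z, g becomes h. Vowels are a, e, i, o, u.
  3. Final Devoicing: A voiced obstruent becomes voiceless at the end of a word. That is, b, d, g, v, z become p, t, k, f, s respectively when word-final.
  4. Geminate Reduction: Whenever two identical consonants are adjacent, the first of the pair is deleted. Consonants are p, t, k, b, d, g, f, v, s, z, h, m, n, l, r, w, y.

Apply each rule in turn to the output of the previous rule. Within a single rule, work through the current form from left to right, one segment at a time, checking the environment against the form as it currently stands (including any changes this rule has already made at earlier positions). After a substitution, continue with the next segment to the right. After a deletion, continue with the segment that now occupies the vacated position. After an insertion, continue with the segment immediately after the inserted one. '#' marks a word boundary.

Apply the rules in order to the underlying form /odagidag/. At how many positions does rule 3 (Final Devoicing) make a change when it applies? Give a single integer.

1 Preconsonantal h-Deletion: no change — [odagidag]
2 Intervocalic Lenition: [odagidag] → [ozahizag]
3 Final Devoicing: [ozahizag] → [ozahizak]
4 Geminate Reduction: no change — [ozahizak]
Rule 3 changed 1 position(s).

1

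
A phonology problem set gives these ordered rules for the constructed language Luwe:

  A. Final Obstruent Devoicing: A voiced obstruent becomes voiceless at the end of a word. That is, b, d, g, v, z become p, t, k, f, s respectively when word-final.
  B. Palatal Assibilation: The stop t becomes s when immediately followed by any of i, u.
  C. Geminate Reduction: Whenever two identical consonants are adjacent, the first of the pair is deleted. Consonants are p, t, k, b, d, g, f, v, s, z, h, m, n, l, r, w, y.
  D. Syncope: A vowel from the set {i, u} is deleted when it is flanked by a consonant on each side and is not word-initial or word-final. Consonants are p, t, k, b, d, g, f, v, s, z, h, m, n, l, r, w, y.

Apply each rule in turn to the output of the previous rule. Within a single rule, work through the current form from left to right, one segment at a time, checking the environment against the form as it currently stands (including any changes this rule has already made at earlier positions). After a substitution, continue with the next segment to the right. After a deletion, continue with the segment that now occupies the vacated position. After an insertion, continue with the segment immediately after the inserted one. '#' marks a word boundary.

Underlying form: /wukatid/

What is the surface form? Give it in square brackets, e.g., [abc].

A Final Obstruent Devoicing: [wukatid] → [wukatit]
B Palatal Assibilation: [wukatit] → [wukasit]
C Geminate Reduction: no change — [wukasit]
D Syncope: [wukasit] → [wkast]

[wkast]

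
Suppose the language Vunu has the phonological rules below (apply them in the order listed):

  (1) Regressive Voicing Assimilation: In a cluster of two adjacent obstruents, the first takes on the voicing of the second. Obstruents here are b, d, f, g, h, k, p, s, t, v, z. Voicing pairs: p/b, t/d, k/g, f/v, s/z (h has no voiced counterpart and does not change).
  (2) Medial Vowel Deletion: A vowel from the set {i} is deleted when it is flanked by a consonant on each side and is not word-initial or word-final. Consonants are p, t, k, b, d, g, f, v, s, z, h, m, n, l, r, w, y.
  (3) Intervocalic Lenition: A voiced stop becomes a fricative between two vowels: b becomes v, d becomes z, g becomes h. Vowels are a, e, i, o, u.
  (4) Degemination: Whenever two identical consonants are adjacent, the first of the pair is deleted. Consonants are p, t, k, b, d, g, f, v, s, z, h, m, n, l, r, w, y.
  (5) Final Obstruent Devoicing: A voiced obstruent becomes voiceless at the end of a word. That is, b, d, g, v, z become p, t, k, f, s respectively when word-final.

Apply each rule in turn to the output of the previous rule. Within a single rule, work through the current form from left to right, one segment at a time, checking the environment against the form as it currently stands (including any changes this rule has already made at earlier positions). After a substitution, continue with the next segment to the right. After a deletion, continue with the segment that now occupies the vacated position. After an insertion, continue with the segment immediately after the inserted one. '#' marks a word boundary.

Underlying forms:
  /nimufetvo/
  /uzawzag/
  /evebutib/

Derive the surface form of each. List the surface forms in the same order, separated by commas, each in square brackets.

/nimufetvo/:
  (1) Regressive Voicing Assimilation: [nimufetvo] → [nimufedvo]
  (2) Medial Vowel Deletion: [nimufedvo] → [nmufedvo]
  (3) Intervocalic Lenition: no change — [nmufedvo]
  (4) Degemination: no change — [nmufedvo]
  (5) Final Obstruent Devoicing: no change — [nmufedvo]
/uzawzag/:
  (1) Regressive Voicing Assimilation: no change — [uzawzag]
  (2) Medial Vowel Deletion: no change — [uzawzag]
  (3) Intervocalic Lenition: no change — [uzawzag]
  (4) Degemination: no change — [uzawzag]
  (5) Final Obstruent Devoicing: [uzawzag] → [uzawzak]
/evebutib/:
  (1) Regressive Voicing Assimilation: no change — [evebutib]
  (2) Medial Vowel Deletion: [evebutib] → [evebutb]
  (3) Intervocalic Lenition: [evebutb] → [evevutb]
  (4) Degemination: no change — [evevutb]
  (5) Final Obstruent Devoicing: [evevutb] → [evevutp]

[nmufedvo], [uzawzak], [evevutp]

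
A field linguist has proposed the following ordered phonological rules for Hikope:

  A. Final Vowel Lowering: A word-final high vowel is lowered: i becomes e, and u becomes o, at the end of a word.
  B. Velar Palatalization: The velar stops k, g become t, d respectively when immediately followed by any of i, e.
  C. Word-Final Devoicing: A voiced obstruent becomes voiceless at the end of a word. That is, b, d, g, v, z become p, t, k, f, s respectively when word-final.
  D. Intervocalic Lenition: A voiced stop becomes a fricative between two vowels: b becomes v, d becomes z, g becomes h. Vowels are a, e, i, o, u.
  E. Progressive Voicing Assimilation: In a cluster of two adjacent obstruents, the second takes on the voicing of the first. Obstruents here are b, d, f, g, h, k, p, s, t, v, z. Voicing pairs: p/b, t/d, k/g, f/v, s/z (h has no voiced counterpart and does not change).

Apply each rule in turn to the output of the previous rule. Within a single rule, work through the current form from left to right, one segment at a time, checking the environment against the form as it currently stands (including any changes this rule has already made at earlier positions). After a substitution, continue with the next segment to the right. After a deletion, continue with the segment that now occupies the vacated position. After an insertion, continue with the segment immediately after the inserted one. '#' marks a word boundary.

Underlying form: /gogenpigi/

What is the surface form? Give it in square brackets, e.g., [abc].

[gozenpize]

A Final Vowel Lowering: [gogenpigi] → [gogenpige]
B Velar Palatalization: [gogenpige] → [godenpide]
C Word-Final Devoicing: no change — [godenpide]
D Intervocalic Lenition: [godenpide] → [gozenpize]
E Progressive Voicing Assimilation: no change — [gozenpize]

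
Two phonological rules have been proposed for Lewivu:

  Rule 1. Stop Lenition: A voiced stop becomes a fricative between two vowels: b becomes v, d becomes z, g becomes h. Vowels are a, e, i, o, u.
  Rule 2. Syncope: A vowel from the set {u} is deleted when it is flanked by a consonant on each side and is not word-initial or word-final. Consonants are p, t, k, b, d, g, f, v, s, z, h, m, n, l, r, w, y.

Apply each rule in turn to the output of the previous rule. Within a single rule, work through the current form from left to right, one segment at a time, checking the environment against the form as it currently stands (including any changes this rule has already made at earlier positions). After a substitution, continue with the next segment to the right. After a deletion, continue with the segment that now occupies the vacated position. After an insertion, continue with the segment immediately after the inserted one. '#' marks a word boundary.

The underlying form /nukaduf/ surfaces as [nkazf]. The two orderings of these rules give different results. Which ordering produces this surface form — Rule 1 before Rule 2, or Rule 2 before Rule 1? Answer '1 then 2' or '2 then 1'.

1 then 2

Order 1 then 2:
  1 Stop Lenition: [nukaduf] → [nukazuf]
  2 Syncope: [nukazuf] → [nkazf]
  result: [nkazf]
Order 2 then 1:
  2 Syncope: [nukaduf] → [nkadf]
  1 Stop Lenition: no change — [nkadf]
  result: [nkadf]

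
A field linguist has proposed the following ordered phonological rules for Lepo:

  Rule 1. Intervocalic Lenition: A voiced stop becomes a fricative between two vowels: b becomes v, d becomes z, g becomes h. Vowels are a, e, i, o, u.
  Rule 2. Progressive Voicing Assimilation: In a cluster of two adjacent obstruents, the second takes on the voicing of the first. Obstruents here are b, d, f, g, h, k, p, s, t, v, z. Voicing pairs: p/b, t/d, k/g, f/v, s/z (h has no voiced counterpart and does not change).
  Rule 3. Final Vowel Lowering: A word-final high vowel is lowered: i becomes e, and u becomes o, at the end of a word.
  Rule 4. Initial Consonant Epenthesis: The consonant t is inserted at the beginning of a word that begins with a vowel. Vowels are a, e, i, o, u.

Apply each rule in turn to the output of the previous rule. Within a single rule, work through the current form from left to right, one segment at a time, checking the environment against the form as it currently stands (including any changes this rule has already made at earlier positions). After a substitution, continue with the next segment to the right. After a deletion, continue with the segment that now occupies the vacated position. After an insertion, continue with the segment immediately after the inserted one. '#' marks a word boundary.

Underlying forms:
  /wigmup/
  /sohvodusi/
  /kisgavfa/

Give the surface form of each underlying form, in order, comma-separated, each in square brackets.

/wigmup/:
  Rule 1 Intervocalic Lenition: no change — [wigmup]
  Rule 2 Progressive Voicing Assimilation: no change — [wigmup]
  Rule 3 Final Vowel Lowering: no change — [wigmup]
  Rule 4 Initial Consonant Epenthesis: no change — [wigmup]
/sohvodusi/:
  Rule 1 Intervocalic Lenition: [sohvodusi] → [sohvozusi]
  Rule 2 Progressive Voicing Assimilation: [sohvozusi] → [sohfozusi]
  Rule 3 Final Vowel Lowering: [sohfozusi] → [sohfozuse]
  Rule 4 Initial Consonant Epenthesis: no change — [sohfozuse]
/kisgavfa/:
  Rule 1 Intervocalic Lenition: no change — [kisgavfa]
  Rule 2 Progressive Voicing Assimilation: [kisgavfa] → [kiskavva]
  Rule 3 Final Vowel Lowering: no change — [kiskavva]
  Rule 4 Initial Consonant Epenthesis: no change — [kiskavva]

[wigmup], [sohfozuse], [kiskavva]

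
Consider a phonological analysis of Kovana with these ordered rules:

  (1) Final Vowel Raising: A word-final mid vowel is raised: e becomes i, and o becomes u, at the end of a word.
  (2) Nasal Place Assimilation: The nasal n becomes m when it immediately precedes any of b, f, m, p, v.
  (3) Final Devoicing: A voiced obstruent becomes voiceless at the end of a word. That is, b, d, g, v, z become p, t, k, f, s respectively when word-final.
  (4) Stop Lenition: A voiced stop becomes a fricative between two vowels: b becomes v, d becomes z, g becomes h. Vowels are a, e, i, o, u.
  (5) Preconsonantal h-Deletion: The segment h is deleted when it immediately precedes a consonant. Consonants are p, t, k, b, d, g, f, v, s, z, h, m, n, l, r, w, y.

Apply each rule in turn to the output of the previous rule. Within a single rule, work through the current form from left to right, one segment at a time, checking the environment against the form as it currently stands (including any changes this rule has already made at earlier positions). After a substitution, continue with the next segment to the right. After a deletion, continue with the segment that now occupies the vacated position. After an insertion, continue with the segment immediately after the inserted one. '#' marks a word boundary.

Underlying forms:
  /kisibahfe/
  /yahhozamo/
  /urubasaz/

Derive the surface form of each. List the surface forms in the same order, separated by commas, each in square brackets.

[kisivafi], [yahozamu], [uruvasas]

/kisibahfe/:
  (1) Final Vowel Raising: [kisibahfe] → [kisibahfi]
  (2) Nasal Place Assimilation: no change — [kisibahfi]
  (3) Final Devoicing: no change — [kisibahfi]
  (4) Stop Lenition: [kisibahfi] → [kisivahfi]
  (5) Preconsonantal h-Deletion: [kisivahfi] → [kisivafi]
/yahhozamo/:
  (1) Final Vowel Raising: [yahhozamo] → [yahhozamu]
  (2) Nasal Place Assimilation: no change — [yahhozamu]
  (3) Final Devoicing: no change — [yahhozamu]
  (4) Stop Lenition: no change — [yahhozamu]
  (5) Preconsonantal h-Deletion: [yahhozamu] → [yahozamu]
/urubasaz/:
  (1) Final Vowel Raising: no change — [urubasaz]
  (2) Nasal Place Assimilation: no change — [urubasaz]
  (3) Final Devoicing: [urubasaz] → [urubasas]
  (4) Stop Lenition: [urubasas] → [uruvasas]
  (5) Preconsonantal h-Deletion: no change — [uruvasas]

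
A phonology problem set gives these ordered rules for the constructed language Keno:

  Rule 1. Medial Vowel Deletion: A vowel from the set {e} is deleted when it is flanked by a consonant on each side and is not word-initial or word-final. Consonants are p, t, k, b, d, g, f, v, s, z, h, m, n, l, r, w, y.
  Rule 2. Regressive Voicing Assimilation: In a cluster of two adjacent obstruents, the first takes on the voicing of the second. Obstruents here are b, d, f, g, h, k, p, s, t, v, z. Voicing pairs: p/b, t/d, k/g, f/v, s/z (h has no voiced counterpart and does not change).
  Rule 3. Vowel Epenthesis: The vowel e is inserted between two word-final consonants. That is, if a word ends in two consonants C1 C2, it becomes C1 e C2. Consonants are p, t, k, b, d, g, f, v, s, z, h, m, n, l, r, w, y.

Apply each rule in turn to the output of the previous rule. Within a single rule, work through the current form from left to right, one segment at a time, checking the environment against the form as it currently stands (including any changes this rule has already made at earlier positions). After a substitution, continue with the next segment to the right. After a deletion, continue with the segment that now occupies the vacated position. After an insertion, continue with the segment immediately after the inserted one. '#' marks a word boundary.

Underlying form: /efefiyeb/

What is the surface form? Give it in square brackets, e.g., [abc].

[effiyeb]

Rule 1 Medial Vowel Deletion: [efefiyeb] → [effiyb]
Rule 2 Regressive Voicing Assimilation: no change — [effiyb]
Rule 3 Vowel Epenthesis: [effiyb] → [effiyeb]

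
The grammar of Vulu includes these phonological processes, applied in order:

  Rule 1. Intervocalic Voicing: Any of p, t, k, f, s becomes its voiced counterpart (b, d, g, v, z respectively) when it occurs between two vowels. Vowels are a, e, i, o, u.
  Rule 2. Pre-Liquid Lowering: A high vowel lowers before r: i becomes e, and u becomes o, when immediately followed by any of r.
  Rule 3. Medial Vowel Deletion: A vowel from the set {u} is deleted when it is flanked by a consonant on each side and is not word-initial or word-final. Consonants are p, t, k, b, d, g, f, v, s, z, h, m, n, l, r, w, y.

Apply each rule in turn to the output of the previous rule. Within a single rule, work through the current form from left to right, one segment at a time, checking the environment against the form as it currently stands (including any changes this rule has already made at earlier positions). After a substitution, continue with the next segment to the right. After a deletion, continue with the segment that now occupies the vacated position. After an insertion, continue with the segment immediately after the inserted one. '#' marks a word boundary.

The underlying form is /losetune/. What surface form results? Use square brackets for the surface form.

[lozedne]

Rule 1 Intervocalic Voicing: [losetune] → [lozedune]
Rule 2 Pre-Liquid Lowering: no change — [lozedune]
Rule 3 Medial Vowel Deletion: [lozedune] → [lozedne]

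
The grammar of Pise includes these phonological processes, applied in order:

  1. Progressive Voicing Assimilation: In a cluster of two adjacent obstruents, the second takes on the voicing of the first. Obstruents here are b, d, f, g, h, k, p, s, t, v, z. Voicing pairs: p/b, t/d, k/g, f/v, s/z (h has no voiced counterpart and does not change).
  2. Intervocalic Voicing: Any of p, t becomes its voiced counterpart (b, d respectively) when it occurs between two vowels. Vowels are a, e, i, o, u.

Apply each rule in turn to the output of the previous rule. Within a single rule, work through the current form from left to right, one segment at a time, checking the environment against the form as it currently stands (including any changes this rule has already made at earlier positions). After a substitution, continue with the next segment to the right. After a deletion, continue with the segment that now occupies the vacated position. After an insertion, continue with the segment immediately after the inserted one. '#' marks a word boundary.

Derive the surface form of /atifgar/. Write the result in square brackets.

[adifkar]

1 Progressive Voicing Assimilation: [atifgar] → [atifkar]
2 Intervocalic Voicing: [atifkar] → [adifkar]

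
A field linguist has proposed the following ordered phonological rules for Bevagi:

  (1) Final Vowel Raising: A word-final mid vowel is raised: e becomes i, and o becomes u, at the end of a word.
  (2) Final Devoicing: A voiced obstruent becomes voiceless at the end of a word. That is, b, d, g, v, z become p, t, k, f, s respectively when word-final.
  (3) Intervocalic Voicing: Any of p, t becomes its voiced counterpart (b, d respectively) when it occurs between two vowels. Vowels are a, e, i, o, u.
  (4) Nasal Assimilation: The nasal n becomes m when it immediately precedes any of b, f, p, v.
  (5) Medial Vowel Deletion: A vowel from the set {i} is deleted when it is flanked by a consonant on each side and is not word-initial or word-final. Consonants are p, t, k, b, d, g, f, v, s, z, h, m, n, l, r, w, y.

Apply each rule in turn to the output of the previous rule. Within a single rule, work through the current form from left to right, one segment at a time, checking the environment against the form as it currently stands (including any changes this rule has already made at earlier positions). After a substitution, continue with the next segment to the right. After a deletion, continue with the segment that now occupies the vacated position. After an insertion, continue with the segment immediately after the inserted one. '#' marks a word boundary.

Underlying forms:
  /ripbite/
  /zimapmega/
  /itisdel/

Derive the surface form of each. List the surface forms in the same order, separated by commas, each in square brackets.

/ripbite/:
  (1) Final Vowel Raising: [ripbite] → [ripbiti]
  (2) Final Devoicing: no change — [ripbiti]
  (3) Intervocalic Voicing: [ripbiti] → [ripbidi]
  (4) Nasal Assimilation: no change — [ripbidi]
  (5) Medial Vowel Deletion: [ripbidi] → [rpbdi]
/zimapmega/:
  (1) Final Vowel Raising: no change — [zimapmega]
  (2) Final Devoicing: no change — [zimapmega]
  (3) Intervocalic Voicing: no change — [zimapmega]
  (4) Nasal Assimilation: no change — [zimapmega]
  (5) Medial Vowel Deletion: [zimapmega] → [zmapmega]
/itisdel/:
  (1) Final Vowel Raising: no change — [itisdel]
  (2) Final Devoicing: no change — [itisdel]
  (3) Intervocalic Voicing: [itisdel] → [idisdel]
  (4) Nasal Assimilation: no change — [idisdel]
  (5) Medial Vowel Deletion: [idisdel] → [idsdel]

[rpbdi], [zmapmega], [idsdel]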